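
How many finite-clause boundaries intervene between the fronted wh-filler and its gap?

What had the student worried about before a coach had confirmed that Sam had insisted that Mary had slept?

"what" originates inside the matrix clause — no clause boundary is crossed.

0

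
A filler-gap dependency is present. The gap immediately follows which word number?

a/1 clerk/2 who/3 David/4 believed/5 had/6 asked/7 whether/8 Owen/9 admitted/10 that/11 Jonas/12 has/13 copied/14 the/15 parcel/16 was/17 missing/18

5

The displaced element is "a clerk" (word 2).
It is linked across 1 clause boundary (Ø).
It functions as the subject of "asked", so the gap sits immediately after word 5 ("believed").
Base order: David believed that a clerk had asked whether Owen admitted that Jonas has copied the parcel.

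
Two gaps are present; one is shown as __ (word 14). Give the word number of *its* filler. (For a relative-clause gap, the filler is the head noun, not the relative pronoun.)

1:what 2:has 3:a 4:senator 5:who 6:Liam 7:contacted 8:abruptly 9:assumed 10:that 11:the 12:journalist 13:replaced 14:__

The marked gap is the direct object of "replaced".
Its filler is the fronted wh-phrase "what", at word 1.
(The other dependency links word 4 to a gap after word 7.)

1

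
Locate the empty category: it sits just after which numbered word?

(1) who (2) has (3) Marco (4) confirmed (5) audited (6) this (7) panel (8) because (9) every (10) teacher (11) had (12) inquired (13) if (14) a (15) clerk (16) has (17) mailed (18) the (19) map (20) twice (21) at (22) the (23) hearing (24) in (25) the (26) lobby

4

The displaced element is "who" (word 1).
It is linked across 1 clause boundary (Ø).
It functions as the subject of "audited", so the gap sits immediately after word 4 ("confirmed").
Base order: Marco has confirmed that who audited this panel because every teacher had inquired if a clerk has mailed the map twice at the hearing in the lobby.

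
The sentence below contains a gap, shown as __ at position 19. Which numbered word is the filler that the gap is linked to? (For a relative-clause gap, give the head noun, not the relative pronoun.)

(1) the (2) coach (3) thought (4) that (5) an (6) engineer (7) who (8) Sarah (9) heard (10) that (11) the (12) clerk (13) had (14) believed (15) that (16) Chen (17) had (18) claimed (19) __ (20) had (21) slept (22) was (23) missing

The gap at 19 is the subject of "slept", inside a relative clause.
The relative pronoun is "who" (word 7); it is bound by the head noun immediately before it.
Its filler is the head noun "engineer", at word 6.

6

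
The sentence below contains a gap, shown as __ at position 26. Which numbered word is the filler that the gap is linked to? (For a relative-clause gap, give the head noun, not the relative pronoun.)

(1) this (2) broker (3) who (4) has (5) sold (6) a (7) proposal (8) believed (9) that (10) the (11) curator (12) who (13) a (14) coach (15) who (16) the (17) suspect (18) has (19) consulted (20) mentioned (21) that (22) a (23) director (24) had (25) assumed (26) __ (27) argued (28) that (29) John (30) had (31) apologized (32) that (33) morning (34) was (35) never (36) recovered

The gap at 26 is the subject of "argued", inside a relative clause.
The relative pronoun is "who" (word 12); it is bound by the head noun immediately before it.
Its filler is the head noun "curator", at word 11.

11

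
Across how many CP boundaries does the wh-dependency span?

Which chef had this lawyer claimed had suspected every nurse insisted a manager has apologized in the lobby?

"which chef" is extracted from the subject of "suspected".
Boundaries crossed, outermost first: [Ø] — 1 in total.

1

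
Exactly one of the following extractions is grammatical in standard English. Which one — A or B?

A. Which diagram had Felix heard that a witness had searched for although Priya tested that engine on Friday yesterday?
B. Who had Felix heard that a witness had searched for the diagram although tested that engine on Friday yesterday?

A

In B, the wh-phrase is extracted from inside an adjunct island (introduced by "although"), which blocks movement.
In A, the extraction path crosses only that-complement boundaries, which are transparent.
So A is grammatical.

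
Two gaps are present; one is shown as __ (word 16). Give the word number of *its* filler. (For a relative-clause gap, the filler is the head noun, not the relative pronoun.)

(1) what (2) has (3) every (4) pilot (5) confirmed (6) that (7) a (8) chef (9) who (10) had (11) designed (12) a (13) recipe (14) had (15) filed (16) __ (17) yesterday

The marked gap is the direct object of "filed".
Its filler is the fronted wh-phrase "what", at word 1.
(The other dependency links word 8 to a gap after word 9.)

1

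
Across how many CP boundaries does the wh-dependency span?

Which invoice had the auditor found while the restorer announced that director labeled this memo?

"which invoice" originates inside the matrix clause — no clause boundary is crossed.

0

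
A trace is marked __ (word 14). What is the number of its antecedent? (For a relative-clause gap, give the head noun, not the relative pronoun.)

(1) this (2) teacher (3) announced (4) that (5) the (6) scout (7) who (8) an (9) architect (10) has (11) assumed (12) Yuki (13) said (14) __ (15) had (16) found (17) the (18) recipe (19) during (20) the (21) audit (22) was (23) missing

6

The gap at 14 is the subject of "found", inside a relative clause.
The relative pronoun is "who" (word 7); it is bound by the head noun immediately before it.
Its filler is the head noun "scout", at word 6.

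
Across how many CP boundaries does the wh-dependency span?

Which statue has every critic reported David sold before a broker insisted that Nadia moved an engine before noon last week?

"which statue" is extracted from the object of "sold".
Boundaries crossed, outermost first: [Ø] — 1 in total.

1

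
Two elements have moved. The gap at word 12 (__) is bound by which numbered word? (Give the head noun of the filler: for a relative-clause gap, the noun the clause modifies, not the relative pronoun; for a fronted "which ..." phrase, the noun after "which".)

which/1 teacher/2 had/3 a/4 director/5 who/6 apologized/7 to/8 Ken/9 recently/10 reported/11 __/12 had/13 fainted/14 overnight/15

2

The marked gap is the subject of "fainted".
Its filler is the fronted wh-phrase "which teacher", at word 2.
(The other dependency links word 5 to a gap after word 6.)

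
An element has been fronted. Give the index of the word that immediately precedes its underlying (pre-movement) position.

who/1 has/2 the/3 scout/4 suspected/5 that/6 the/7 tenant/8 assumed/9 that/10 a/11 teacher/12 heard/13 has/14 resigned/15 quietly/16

13

The displaced element is "who" (word 1).
It is linked across 3 clause boundaries (that → that → Ø).
It functions as the subject of "resigned", so the gap sits immediately after word 13 ("heard").
Base order: The scout has suspected that the tenant assumed that a teacher heard who has resigned quietly.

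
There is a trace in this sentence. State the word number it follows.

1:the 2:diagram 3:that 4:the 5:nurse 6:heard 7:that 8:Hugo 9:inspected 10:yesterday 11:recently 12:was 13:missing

9

The displaced element is "the diagram" (word 2).
It is linked across 1 clause boundary (that).
It functions as the direct object of "inspected", so the gap sits immediately after word 9 ("inspected").
Base order: The nurse heard that Hugo inspected the diagram yesterday recently.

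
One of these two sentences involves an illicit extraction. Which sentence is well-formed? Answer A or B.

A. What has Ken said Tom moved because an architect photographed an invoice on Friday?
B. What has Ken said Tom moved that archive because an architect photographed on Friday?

In B, the wh-phrase is extracted from inside an adjunct island (introduced by "because"), which blocks movement.
In A, the extraction path crosses only that-complement boundaries, which are transparent.
So A is grammatical.

A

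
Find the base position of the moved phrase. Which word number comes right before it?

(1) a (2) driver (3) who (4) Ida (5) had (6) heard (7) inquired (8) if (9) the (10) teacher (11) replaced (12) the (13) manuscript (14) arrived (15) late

6

The displaced element is "a driver" (word 2).
It is linked across 1 clause boundary (Ø).
It functions as the subject of "inquired", so the gap sits immediately after word 6 ("heard").
Base order: Ida had heard a driver inquired if the teacher replaced the manuscript.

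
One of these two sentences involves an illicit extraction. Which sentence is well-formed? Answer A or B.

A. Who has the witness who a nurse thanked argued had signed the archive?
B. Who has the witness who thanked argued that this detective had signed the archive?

A

In B, the wh-phrase is extracted from inside a complex-NP island (relative clause) (introduced by "who"), which blocks movement.
In A, the extraction path crosses only that-complement boundaries, which are transparent.
So A is grammatical.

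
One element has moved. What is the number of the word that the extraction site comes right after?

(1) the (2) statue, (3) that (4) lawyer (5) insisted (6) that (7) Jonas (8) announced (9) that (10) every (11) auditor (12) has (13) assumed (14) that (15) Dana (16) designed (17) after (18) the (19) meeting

The displaced element is "the statue" (word 2).
It is linked across 3 clause boundaries (that → that → that).
It functions as the direct object of "designed", so the gap sits immediately after word 16 ("designed").
Base order: That lawyer insisted that Jonas announced that every auditor has assumed that Dana designed the statue after the meeting.

16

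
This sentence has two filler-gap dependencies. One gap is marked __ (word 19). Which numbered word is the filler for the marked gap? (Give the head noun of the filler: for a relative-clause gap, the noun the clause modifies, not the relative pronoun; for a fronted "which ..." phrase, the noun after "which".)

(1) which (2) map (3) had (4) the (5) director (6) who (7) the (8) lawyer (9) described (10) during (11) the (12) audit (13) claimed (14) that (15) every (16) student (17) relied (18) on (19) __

The marked gap is the object of the preposition "on" of "relied".
Its filler is the fronted wh-phrase "which map", at word 2.
(The other dependency links word 5 to a gap after word 9.)

2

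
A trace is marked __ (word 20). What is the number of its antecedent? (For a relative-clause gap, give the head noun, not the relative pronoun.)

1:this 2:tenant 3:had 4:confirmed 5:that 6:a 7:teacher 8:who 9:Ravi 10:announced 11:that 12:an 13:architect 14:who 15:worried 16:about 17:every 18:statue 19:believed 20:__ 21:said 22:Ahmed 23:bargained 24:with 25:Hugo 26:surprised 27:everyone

The gap at 20 is the subject of "said", inside a relative clause.
The relative pronoun is "who" (word 8); it is bound by the head noun immediately before it.
Its filler is the head noun "teacher", at word 7.

7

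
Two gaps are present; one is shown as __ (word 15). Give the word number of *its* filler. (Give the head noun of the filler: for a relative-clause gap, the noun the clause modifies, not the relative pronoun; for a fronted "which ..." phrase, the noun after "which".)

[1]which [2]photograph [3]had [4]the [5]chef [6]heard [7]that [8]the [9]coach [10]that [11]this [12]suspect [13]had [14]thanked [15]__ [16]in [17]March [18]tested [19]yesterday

The marked gap is inside the relative clause, the direct object of "thanked".
Its filler is the head noun "coach" (via "that"), at word 9.
(The other dependency links word 2 to a gap after word 18.)

9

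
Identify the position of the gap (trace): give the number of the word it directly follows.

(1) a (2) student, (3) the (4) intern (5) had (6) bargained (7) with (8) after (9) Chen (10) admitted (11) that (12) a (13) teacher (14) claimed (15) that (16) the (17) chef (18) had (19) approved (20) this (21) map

The displaced element is "a student" (word 2).
It functions as the object of the preposition "with" of "bargained", so the gap sits immediately after word 7 ("with").
Base order: The intern had bargained with a student after Chen admitted that a teacher claimed that the chef had approved this map.

7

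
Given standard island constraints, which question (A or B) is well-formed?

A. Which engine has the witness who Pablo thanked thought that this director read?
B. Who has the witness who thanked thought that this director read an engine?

A

In B, the wh-phrase is extracted from inside a complex-NP island (relative clause) (introduced by "who"), which blocks movement.
In A, the extraction path crosses only that-complement boundaries, which are transparent.
So A is grammatical.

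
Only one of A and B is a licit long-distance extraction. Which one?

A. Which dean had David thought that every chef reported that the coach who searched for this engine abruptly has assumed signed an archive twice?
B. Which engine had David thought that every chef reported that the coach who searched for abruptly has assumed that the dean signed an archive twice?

In B, the wh-phrase is extracted from inside a complex-NP island (relative clause) (introduced by "who"), which blocks movement.
In A, the extraction path crosses only that-complement boundaries, which are transparent.
So A is grammatical.

A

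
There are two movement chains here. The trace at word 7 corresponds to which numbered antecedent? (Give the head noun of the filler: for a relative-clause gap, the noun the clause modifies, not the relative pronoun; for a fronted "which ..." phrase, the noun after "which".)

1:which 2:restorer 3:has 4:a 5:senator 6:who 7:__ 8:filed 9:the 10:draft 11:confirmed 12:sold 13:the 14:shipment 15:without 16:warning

5

The marked gap is inside the relative clause, the subject of "filed".
Its filler is the head noun "senator" (via "who"), at word 5.
(The other dependency links word 2 to a gap after word 11.)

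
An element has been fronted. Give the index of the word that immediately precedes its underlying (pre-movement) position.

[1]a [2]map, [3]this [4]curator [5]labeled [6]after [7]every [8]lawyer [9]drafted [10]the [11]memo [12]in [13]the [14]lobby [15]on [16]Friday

The displaced element is "a map" (word 2).
It functions as the direct object of "labeled", so the gap sits immediately after word 5 ("labeled").
Base order: This curator labeled a map after every lawyer drafted the memo in the lobby on Friday.

5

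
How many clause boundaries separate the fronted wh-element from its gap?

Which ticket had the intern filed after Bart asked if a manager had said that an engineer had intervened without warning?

"which ticket" originates inside the matrix clause — no clause boundary is crossed.

0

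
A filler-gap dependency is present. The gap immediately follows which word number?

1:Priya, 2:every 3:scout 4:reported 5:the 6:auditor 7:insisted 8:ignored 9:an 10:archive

7

The displaced element is "Priya" (word 1).
It is linked across 2 clause boundaries (Ø → Ø).
It functions as the subject of "ignored", so the gap sits immediately after word 7 ("insisted").
Base order: Every scout reported the auditor insisted Priya ignored an archive.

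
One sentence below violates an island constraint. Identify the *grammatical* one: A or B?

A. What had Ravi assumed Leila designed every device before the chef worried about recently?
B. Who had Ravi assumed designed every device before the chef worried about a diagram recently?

In A, the wh-phrase is extracted from inside an adjunct island (introduced by "before"), which blocks movement.
In B, the extraction path crosses only that-complement boundaries, which are transparent.
So B is grammatical.

B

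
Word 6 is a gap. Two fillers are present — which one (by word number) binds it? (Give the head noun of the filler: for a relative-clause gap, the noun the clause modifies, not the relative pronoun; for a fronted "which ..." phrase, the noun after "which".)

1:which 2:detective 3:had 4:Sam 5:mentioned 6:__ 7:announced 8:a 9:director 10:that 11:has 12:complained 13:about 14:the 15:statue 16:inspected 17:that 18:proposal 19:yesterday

The marked gap is the subject of "announced".
Its filler is the fronted wh-phrase "which detective", at word 2.
(The other dependency links word 9 to a gap after word 10.)

2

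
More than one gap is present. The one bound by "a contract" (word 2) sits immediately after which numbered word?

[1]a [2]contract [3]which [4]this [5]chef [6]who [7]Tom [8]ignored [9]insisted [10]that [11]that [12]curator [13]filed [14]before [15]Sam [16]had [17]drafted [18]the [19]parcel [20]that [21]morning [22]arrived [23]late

13

The displaced element is "a contract" (word 2).
It is linked across 1 clause boundary (that).
It functions as the direct object of "filed", so the gap sits immediately after word 13 ("filed").
Base order: This chef who Tom ignored insisted that that curator filed a contract before Sam had drafted the parcel that morning.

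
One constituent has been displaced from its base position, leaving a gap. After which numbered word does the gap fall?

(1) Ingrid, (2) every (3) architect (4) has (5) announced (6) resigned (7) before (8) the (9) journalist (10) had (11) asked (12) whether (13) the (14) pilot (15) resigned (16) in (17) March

The displaced element is "Ingrid" (word 1).
It is linked across 1 clause boundary (Ø).
It functions as the subject of "resigned", so the gap sits immediately after word 5 ("announced").
Base order: Every architect has announced that Ingrid resigned before the journalist had asked whether the pilot resigned in March.

5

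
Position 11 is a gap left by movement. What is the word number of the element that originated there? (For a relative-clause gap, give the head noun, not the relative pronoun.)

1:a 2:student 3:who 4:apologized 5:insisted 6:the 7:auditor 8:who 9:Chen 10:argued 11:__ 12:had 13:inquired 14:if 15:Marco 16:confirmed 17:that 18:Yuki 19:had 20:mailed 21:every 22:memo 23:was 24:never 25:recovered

7

The gap at 11 is the subject of "inquired", inside a relative clause.
The relative pronoun is "who" (word 8); it is bound by the head noun immediately before it.
Its filler is the head noun "auditor", at word 7.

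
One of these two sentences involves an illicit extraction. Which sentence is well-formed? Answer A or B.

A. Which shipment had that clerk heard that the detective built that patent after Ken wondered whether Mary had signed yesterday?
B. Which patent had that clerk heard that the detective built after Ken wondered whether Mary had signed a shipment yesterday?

B

In A, the wh-phrase is extracted from inside an adjunct island (introduced by "after"), which blocks movement.
In B, the extraction path crosses only that-complement boundaries, which are transparent.
So B is grammatical.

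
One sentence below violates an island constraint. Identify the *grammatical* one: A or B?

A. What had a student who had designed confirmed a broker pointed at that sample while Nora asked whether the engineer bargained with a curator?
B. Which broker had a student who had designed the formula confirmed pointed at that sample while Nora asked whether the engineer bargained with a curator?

In A, the wh-phrase is extracted from inside a complex-NP island (relative clause) (introduced by "who"), which blocks movement.
In B, the extraction path crosses only that-complement boundaries, which are transparent.
So B is grammatical.

B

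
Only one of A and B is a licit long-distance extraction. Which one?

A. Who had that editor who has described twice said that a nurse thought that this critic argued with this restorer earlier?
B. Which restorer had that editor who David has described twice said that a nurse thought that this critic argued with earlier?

In A, the wh-phrase is extracted from inside a complex-NP island (relative clause) (introduced by "who"), which blocks movement.
In B, the extraction path crosses only that-complement boundaries, which are transparent.
So B is grammatical.

B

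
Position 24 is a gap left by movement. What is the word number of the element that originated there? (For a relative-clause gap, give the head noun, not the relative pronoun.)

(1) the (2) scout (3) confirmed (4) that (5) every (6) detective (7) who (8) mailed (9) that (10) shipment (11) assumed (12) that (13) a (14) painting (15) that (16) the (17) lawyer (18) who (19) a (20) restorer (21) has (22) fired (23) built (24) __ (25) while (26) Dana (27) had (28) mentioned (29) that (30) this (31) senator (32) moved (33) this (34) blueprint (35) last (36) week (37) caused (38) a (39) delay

The gap at 24 is the object of "built", inside a relative clause.
The relative pronoun is "that" (word 15); it is bound by the head noun immediately before it.
Its filler is the head noun "painting", at word 14.

14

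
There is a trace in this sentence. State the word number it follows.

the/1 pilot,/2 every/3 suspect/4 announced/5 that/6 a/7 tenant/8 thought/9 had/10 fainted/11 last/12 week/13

The displaced element is "the pilot" (word 2).
It is linked across 2 clause boundaries (that → Ø).
It functions as the subject of "fainted", so the gap sits immediately after word 9 ("thought").
Base order: Every suspect announced that a tenant thought the pilot had fainted last week.

9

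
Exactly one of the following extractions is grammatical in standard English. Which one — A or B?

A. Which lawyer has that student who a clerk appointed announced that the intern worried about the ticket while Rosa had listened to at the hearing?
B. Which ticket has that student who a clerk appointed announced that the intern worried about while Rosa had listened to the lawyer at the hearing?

B

In A, the wh-phrase is extracted from inside an adjunct island (introduced by "while"), which blocks movement.
In B, the extraction path crosses only that-complement boundaries, which are transparent.
So B is grammatical.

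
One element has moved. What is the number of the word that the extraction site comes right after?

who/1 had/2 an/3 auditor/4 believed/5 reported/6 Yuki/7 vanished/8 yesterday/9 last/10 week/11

The displaced element is "who" (word 1).
It is linked across 1 clause boundary (Ø).
It functions as the subject of "reported", so the gap sits immediately after word 5 ("believed").
Base order: An auditor had believed who reported Yuki vanished yesterday last week.

5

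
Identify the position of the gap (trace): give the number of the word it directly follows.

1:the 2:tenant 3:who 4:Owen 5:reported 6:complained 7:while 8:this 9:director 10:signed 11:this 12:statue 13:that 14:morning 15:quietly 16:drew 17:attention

5

The displaced element is "the tenant" (word 2).
It is linked across 1 clause boundary (Ø).
It functions as the subject of "complained", so the gap sits immediately after word 5 ("reported").
Base order: Owen reported that the tenant complained while this director signed this statue that morning quietly.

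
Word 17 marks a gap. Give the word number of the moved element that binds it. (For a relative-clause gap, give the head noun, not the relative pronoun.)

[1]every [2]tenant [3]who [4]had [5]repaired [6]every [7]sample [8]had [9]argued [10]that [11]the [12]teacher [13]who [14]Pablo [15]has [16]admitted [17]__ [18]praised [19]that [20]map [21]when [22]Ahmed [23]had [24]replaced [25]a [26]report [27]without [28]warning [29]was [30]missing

12

The gap at 17 is the subject of "praised", inside a relative clause.
The relative pronoun is "who" (word 13); it is bound by the head noun immediately before it.
Its filler is the head noun "teacher", at word 12.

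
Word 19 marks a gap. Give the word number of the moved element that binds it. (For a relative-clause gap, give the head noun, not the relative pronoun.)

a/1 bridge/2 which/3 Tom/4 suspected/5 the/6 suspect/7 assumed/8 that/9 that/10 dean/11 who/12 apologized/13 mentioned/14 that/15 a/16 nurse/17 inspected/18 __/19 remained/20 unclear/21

The gap at 19 is the object of "inspected", inside a relative clause.
The relative pronoun is "which" (word 3); it is bound by the head noun immediately before it.
Its filler is the head noun "bridge", at word 2.

2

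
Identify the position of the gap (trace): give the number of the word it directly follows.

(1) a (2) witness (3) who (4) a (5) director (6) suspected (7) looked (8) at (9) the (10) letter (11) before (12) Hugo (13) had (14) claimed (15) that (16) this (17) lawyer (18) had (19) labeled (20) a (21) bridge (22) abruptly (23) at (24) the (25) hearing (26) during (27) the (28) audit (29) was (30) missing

The displaced element is "a witness" (word 2).
It is linked across 1 clause boundary (Ø).
It functions as the subject of "looked", so the gap sits immediately after word 6 ("suspected").
Base order: A director suspected that a witness looked at the letter before Hugo had claimed that this lawyer had labeled a bridge abruptly at the hearing during the audit.

6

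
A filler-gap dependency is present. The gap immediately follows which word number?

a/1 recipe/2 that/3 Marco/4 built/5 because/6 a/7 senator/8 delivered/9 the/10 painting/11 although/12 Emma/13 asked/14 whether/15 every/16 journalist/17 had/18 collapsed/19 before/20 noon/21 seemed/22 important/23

The displaced element is "a recipe" (word 2).
It functions as the direct object of "built", so the gap sits immediately after word 5 ("built").
Base order: Marco built a recipe because a senator delivered the painting although Emma asked whether every journalist had collapsed before noon.

5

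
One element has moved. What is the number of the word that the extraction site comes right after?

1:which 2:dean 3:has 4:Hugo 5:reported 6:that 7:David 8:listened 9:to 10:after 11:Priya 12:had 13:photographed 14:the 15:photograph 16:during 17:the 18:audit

9

The displaced element is "which dean" (word 2).
It is linked across 1 clause boundary (that).
It functions as the object of the preposition "to" of "listened", so the gap sits immediately after word 9 ("to").
Base order: Hugo has reported that David listened to which dean after Priya had photographed the photograph during the audit.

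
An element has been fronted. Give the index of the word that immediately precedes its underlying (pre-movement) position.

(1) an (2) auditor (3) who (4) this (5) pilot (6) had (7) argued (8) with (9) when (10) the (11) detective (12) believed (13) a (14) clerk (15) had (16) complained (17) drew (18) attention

The displaced element is "an auditor" (word 2).
It functions as the object of the preposition "with" of "argued", so the gap sits immediately after word 8 ("with").
Base order: This pilot had argued with an auditor when the detective believed a clerk had complained.

8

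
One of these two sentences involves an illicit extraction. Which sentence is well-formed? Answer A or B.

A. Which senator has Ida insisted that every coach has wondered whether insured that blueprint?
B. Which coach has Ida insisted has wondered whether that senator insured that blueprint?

B

In A, the wh-phrase is extracted from inside a wh-island (introduced by "whether"), which blocks movement.
In B, the extraction path crosses only that-complement boundaries, which are transparent.
So B is grammatical.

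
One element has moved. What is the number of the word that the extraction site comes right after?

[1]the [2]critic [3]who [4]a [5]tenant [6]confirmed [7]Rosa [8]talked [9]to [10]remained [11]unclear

9

The displaced element is "the critic" (word 2).
It is linked across 1 clause boundary (Ø).
It functions as the object of the preposition "to" of "talked", so the gap sits immediately after word 9 ("to").
Base order: A tenant confirmed Rosa talked to the critic.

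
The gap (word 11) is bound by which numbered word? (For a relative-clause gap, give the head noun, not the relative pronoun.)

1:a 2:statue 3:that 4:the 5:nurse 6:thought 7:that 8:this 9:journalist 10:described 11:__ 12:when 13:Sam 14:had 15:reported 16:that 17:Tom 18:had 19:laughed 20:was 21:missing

2

The gap at 11 is the object of "described", inside a relative clause.
The relative pronoun is "that" (word 3); it is bound by the head noun immediately before it.
Its filler is the head noun "statue", at word 2.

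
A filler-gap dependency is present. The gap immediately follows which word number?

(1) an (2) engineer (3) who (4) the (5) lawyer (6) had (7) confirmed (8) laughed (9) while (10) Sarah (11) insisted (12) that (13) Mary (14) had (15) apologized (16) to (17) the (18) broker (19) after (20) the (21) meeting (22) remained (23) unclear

The displaced element is "an engineer" (word 2).
It is linked across 1 clause boundary (Ø).
It functions as the subject of "laughed", so the gap sits immediately after word 7 ("confirmed").
Base order: The lawyer had confirmed an engineer laughed while Sarah insisted that Mary had apologized to the broker after the meeting.

7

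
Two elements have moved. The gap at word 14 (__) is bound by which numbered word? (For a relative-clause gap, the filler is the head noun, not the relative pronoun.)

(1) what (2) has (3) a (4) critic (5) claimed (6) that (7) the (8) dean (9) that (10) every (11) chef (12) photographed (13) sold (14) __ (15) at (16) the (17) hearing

1

The marked gap is the direct object of "sold".
Its filler is the fronted wh-phrase "what", at word 1.
(The other dependency links word 8 to a gap after word 12.)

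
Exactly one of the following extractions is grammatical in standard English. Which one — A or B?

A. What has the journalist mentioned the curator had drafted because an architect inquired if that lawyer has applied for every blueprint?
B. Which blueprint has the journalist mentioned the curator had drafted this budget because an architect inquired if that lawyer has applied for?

In B, the wh-phrase is extracted from inside an adjunct island (introduced by "because"), which blocks movement.
In A, the extraction path crosses only that-complement boundaries, which are transparent.
So A is grammatical.

A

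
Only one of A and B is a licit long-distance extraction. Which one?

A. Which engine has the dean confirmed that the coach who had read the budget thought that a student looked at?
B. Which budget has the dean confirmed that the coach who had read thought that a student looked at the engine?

In B, the wh-phrase is extracted from inside a complex-NP island (relative clause) (introduced by "who"), which blocks movement.
In A, the extraction path crosses only that-complement boundaries, which are transparent.
So A is grammatical.

A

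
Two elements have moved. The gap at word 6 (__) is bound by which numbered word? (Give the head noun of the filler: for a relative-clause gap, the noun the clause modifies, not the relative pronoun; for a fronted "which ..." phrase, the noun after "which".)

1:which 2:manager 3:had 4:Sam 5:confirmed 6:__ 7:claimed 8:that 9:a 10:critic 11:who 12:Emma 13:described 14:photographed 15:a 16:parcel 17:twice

2

The marked gap is the subject of "claimed".
Its filler is the fronted wh-phrase "which manager", at word 2.
(The other dependency links word 10 to a gap after word 13.)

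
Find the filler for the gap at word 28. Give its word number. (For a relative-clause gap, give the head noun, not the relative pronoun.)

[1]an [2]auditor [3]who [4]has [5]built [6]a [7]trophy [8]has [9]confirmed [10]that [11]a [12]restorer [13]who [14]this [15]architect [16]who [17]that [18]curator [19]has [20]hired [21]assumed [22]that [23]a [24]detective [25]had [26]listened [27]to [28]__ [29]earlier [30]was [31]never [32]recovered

12

The gap at 28 is the prepositional object of "listened", inside a relative clause.
The relative pronoun is "who" (word 13); it is bound by the head noun immediately before it.
Its filler is the head noun "restorer", at word 12.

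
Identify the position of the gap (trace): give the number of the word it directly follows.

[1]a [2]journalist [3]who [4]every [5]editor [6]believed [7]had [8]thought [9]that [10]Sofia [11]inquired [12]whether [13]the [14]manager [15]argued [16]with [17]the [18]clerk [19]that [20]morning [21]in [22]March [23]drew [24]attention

6

The displaced element is "a journalist" (word 2).
It is linked across 1 clause boundary (Ø).
It functions as the subject of "thought", so the gap sits immediately after word 6 ("believed").
Base order: Every editor believed that a journalist had thought that Sofia inquired whether the manager argued with the clerk that morning in March.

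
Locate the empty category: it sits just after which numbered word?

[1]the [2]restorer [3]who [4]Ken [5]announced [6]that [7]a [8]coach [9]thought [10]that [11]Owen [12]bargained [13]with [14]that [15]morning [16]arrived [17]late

13

The displaced element is "the restorer" (word 2).
It is linked across 2 clause boundaries (that → that).
It functions as the object of the preposition "with" of "bargained", so the gap sits immediately after word 13 ("with").
Base order: Ken announced that a coach thought that Owen bargained with the restorer that morning.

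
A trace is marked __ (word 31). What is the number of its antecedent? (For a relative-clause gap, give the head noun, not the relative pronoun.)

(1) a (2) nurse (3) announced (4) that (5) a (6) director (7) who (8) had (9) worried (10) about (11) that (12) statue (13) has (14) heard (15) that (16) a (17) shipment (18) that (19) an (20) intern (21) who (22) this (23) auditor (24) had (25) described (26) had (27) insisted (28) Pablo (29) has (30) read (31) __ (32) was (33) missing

The gap at 31 is the object of "read", inside a relative clause.
The relative pronoun is "that" (word 18); it is bound by the head noun immediately before it.
Its filler is the head noun "shipment", at word 17.

17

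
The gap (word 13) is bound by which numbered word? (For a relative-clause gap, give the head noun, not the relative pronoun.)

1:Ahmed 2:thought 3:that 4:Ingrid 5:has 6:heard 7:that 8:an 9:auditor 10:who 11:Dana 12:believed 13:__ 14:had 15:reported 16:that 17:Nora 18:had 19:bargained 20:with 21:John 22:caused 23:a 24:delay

9

The gap at 13 is the subject of "reported", inside a relative clause.
The relative pronoun is "who" (word 10); it is bound by the head noun immediately before it.
Its filler is the head noun "auditor", at word 9.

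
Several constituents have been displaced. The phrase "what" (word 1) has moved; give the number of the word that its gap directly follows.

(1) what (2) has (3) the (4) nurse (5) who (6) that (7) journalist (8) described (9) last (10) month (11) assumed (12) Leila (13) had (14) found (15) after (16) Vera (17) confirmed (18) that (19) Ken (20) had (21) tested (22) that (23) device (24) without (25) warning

14

The displaced element is "what" (word 1).
It is linked across 1 clause boundary (Ø).
It functions as the direct object of "found", so the gap sits immediately after word 14 ("found").
Base order: The nurse who that journalist described last month has assumed Leila had found what after Vera confirmed that Ken had tested that device without warning.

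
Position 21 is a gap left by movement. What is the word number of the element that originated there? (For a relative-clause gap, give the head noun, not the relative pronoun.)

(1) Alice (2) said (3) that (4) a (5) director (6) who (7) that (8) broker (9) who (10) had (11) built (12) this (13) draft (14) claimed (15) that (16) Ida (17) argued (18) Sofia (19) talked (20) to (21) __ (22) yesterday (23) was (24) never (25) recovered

The gap at 21 is the prepositional object of "talked", inside a relative clause.
The relative pronoun is "who" (word 6); it is bound by the head noun immediately before it.
Its filler is the head noun "director", at word 5.

5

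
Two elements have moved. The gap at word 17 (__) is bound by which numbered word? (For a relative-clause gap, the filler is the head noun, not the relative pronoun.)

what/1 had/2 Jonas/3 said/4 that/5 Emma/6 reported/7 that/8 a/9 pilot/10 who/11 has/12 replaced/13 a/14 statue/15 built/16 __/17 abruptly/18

The marked gap is the direct object of "built".
Its filler is the fronted wh-phrase "what", at word 1.
(The other dependency links word 10 to a gap after word 11.)

1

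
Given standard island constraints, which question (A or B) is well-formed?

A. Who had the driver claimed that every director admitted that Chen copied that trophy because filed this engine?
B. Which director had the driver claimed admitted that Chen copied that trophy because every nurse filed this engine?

In A, the wh-phrase is extracted from inside an adjunct island (introduced by "because"), which blocks movement.
In B, the extraction path crosses only that-complement boundaries, which are transparent.
So B is grammatical.

B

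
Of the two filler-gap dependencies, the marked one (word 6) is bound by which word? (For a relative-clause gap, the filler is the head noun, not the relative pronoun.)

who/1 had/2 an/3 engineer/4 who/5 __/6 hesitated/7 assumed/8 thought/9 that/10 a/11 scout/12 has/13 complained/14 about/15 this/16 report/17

The marked gap is inside the relative clause, the subject of "hesitated".
Its filler is the head noun "engineer" (via "who"), at word 4.
(The other dependency links word 1 to a gap after word 8.)

4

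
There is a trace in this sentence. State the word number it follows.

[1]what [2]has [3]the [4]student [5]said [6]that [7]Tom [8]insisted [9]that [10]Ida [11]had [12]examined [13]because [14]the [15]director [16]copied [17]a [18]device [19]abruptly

12

The displaced element is "what" (word 1).
It is linked across 2 clause boundaries (that → that).
It functions as the direct object of "examined", so the gap sits immediately after word 12 ("examined").
Base order: The student has said that Tom insisted that Ida had examined what because the director copied a device abruptly.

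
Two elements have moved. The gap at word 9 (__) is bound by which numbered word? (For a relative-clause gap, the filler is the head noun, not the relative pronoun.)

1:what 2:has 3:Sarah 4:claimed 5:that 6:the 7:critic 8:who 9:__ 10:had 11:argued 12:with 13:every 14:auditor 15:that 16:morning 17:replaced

7

The marked gap is inside the relative clause, the subject of "argued".
Its filler is the head noun "critic" (via "who"), at word 7.
(The other dependency links word 1 to a gap after word 17.)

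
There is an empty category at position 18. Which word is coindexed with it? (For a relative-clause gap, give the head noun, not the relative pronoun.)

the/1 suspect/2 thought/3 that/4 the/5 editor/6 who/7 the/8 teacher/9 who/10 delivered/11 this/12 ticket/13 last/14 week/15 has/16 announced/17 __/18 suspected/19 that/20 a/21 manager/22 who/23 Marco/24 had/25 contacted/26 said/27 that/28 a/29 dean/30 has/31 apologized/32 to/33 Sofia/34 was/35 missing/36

The gap at 18 is the subject of "suspected", inside a relative clause.
The relative pronoun is "who" (word 7); it is bound by the head noun immediately before it.
Its filler is the head noun "editor", at word 6.

6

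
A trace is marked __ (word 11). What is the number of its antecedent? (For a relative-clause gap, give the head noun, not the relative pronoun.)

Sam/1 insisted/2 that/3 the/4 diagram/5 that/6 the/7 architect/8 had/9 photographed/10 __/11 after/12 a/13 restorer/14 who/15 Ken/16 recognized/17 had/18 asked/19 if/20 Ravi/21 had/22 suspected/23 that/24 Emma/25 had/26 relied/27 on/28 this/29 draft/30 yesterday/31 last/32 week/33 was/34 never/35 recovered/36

5

The gap at 11 is the object of "photographed", inside a relative clause.
The relative pronoun is "that" (word 6); it is bound by the head noun immediately before it.
Its filler is the head noun "diagram", at word 5.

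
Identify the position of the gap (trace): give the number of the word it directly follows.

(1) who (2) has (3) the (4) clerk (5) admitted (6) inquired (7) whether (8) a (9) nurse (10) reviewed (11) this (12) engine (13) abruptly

5

The displaced element is "who" (word 1).
It is linked across 1 clause boundary (Ø).
It functions as the subject of "inquired", so the gap sits immediately after word 5 ("admitted").
Base order: The clerk has admitted that who inquired whether a nurse reviewed this engine abruptly.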